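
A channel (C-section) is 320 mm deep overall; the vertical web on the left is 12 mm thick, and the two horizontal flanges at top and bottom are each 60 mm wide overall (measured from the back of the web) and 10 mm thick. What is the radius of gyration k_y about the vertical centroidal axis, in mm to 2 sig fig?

Break the section into simple shapes (no overlaps), measuring from the bottom-left corner of the bounding box.
Web: 12 × 320, A = 3 840 mm², x = 6 mm, Ī = 46 080 mm⁴.
Top flange (beyond web): 48 × 10, A = 480 mm², x = 36 mm, Ī = 92 160 mm⁴.
Bottom flange (beyond web): 48 × 10, A = 480 mm², x = 36 mm, Ī = 92 160 mm⁴.
Centroid: x̄ = ΣA·x / ΣA = 12 mm.
Transfer each piece to the vertical centroidal axis using Ī + A·d² with d = x − 12:
  web: d = -6 mm → contributes +184 320 mm⁴
  top flange (beyond web): d = 24 mm → contributes +368 640 mm⁴
  bottom flange (beyond web): d = 24 mm → contributes +368 640 mm⁴
Total I = 921 600 mm⁴.
Radius of gyration: k = √(I/A) = √(921 600 / 4 800) = 13.86 mm.

k_y ≈ 14 mm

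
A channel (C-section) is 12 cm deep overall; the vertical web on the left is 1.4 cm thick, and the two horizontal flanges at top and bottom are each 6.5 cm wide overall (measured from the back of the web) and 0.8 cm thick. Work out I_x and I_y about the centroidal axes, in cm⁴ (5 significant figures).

Decompose the section into non-overlapping parts with the origin at the bottom-left of its bounding rectangle.
Web: 1.4 × 12, A = 16.8 cm², y = 6 cm, Ī = 201.6 cm⁴.
Top flange (beyond web): 5.1 × 0.8, A = 4.08 cm², y = 11.6 cm, Ī = 0.2176 cm⁴.
Bottom flange (beyond web): 5.1 × 0.8, A = 4.08 cm², y = 0.4 cm, Ī = 0.2176 cm⁴.
By symmetry the centroid is at mid-height, ȳ = 6 cm.
Transfer each piece to the centroidal x-axis using Ī + A·d² with d = y − 6:
  web: d = 0 cm → contributes +201.6 cm⁴
  top flange (beyond web): d = 5.6 cm → contributes +128.1664 cm⁴
  bottom flange (beyond web): d = -5.6 cm → contributes +128.1664 cm⁴
Total I = 457.9328 cm⁴.
For the y-axis: x̄ = 1.7625 cm.
Repeating about the centroidal y-axis gives I_y = 78.4433 cm⁴.

I_x ≈ 457.93 cm⁴, I_y ≈ 78.443 cm⁴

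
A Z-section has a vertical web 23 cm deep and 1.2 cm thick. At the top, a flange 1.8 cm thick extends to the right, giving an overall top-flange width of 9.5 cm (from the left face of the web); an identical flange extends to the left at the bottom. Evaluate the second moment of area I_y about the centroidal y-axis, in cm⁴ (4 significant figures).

Treat the section as a set of non-overlapping primitives; coordinates are from the bounding-box lower-left.
Web: 1.2 × 23, A = 27.6 cm², x = 8.9 cm, Ī = 3.312 cm⁴.
Top flange (beyond web): 8.3 × 1.8, A = 14.94 cm², x = 13.65 cm, Ī = 85.7681 cm⁴.
Bottom flange (beyond web): 8.3 × 1.8, A = 14.94 cm², x = 4.15 cm, Ī = 85.7681 cm⁴.
Centroid: x̄ = ΣA·x / ΣA = 8.9 cm.
Transfer each piece to the centroidal y-axis using Ī + A·d² with d = x − 8.9:
  web: d = 0 cm → contributes +3.312 cm⁴
  top flange (beyond web): d = 4.75 cm → contributes +422.852 cm⁴
  bottom flange (beyond web): d = -4.75 cm → contributes +422.852 cm⁴
Total I = 849.016 cm⁴.

I_y ≈ 849.0 cm⁴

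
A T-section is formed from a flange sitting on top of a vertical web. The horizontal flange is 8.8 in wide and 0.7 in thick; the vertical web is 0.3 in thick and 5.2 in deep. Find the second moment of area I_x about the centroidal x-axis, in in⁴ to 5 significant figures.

I_x ≈ 14.599 in⁴

Split into non-overlapping primitives; take the origin at the lower-left of the bounding box.
Flange: 8.8 × 0.7, A = 6.16 in², y = 5.55 in, Ī = 0.2515333 in⁴.
Web: 0.3 × 5.2, A = 1.56 in², y = 2.6 in, Ī = 3.5152 in⁴.
Centroid: ȳ = ΣA·y / ΣA = 4.953886 in.
Transfer each piece to the centroidal x-axis using Ī + A·d² with d = y − 4.953886:
  flange: d = 0.596114 in → contributes +2.440501 in⁴
  web: d = -2.353886 in → contributes +12.15882 in⁴
Total I = 14.59932 in⁴.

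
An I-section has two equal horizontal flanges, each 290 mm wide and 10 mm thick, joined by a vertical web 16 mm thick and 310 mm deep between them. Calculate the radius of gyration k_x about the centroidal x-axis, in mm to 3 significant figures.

k_x ≈ 132 mm

Decompose the section into non-overlapping parts with the origin at the bottom-left of its bounding rectangle.
Bottom flange: 290 × 10, A = 2 900 mm², y = 5 mm, Ī = 24 167 mm⁴.
Web: 16 × 310, A = 4 960 mm², y = 165 mm, Ī = 39 721 333 mm⁴.
Top flange: 290 × 10, A = 2 900 mm², y = 325 mm, Ī = 24 167 mm⁴.
By symmetry the centroid is at mid-height, ȳ = 165 mm.
Transfer each piece to the centroidal x-axis using Ī + A·d² with d = y − 165:
  bottom flange: d = -160 mm → contributes +74 264 167 mm⁴
  web: d = 0 mm → contributes +39 721 333 mm⁴
  top flange: d = 160 mm → contributes +74 264 167 mm⁴
Total I = 188 249 667 mm⁴.
Radius of gyration: k = √(I/A) = √(188 249 667 / 10 760) = 132.27 mm.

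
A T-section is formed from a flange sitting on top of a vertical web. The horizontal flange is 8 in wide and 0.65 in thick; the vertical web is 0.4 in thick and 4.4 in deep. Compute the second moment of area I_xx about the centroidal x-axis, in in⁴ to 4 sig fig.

Decompose the section into non-overlapping parts with the origin at the bottom-left of its bounding rectangle.
Flange: 8 × 0.65, A = 5.2 in², y = 4.725 in, Ī = 0.183083 in⁴.
Web: 0.4 × 4.4, A = 1.76 in², y = 2.2 in, Ī = 2.83947 in⁴.
Centroid: ȳ = ΣA·y / ΣA = 4.08649 in.
Transfer each piece to the centroidal x-axis using Ī + A·d² with d = y − 4.08649:
  flange: d = 0.638506 in → contributes +2.30307 in⁴
  web: d = -1.88649 in → contributes +9.10306 in⁴
Total I = 11.4061 in⁴.

I_xx ≈ 11.41 in⁴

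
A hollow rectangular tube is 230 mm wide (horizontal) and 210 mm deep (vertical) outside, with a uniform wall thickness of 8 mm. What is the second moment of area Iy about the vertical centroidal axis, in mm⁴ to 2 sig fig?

Decompose the section into non-overlapping parts with the origin at the bottom-left of its bounding rectangle.
Outer rectangle: 230 × 210, A = 48 300 mm², x = 115 mm, Ī = 212 922 500 mm⁴.
Inner void (subtracted): 214 × 194, A = 41 516 mm², x = 115 mm, Ī = 158 438 895 mm⁴.
By symmetry the centroid is at mid-width, x̄ = 115 mm.
All pieces are centred on the vertical centroidal axis, so I = ΣĪ (holes subtracted) = 54 483 605 mm⁴.

Iy ≈ 5.4 × 10⁷ mm⁴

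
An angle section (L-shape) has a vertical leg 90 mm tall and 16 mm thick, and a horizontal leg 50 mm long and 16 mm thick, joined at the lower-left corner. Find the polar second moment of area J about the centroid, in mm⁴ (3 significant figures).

Decompose the section into non-overlapping parts with the origin at the bottom-left of its bounding rectangle.
Vertical leg: 16 × 90, A = 1 440 mm², y = 45 mm, Ī = 972 000 mm⁴.
Horizontal leg (remainder): 34 × 16, A = 544 mm², y = 8 mm, Ī = 11 605 mm⁴.
Centroid: ȳ = ΣA·y / ΣA = 34.855 mm.
Transfer each piece to the centroidal x-axis using Ī + A·d² with d = y − 34.855:
  vertical leg: d = 10.145 mm → contributes +1 120 211 mm⁴
  horizontal leg (remainder): d = -26.855 mm → contributes +403 929 mm⁴
Total I = 1 524 140 mm⁴.
For the y-axis: x̄ = 14.855 mm.
Repeating about the centroidal y-axis gives I_y = 329 900 mm⁴.
Polar second moment: J = I_x + I_y = 1 854 039 mm⁴.

J ≈ 1.85 × 10⁶ mm⁴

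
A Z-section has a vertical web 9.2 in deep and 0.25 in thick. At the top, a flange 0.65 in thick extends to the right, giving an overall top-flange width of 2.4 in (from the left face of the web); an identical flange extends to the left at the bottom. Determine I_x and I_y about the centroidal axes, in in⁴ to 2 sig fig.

I_x ≈ 67 in⁴, I_y ≈ 5.1 in⁴

Split into non-overlapping primitives; take the origin at the lower-left of the bounding box.
Web: 0.25 × 9.2, A = 2.3 in², y = 4.6 in, Ī = 16.22 in⁴.
Top flange (beyond web): 2.15 × 0.65, A = 1.398 in², y = 8.875 in, Ī = 0.0492 in⁴.
Bottom flange (beyond web): 2.15 × 0.65, A = 1.398 in², y = 0.325 in, Ī = 0.0492 in⁴.
Centroid: ȳ = ΣA·y / ΣA = 4.6 in.
Transfer each piece to the centroidal x-axis using Ī + A·d² with d = y − 4.6:
  web: d = 0 in → contributes +16.22 in⁴
  top flange (beyond web): d = 4.275 in → contributes +25.59 in⁴
  bottom flange (beyond web): d = -4.275 in → contributes +25.59 in⁴
Total I = 67.4 in⁴.
For the y-axis: x̄ = 2.275 in.
Repeating about the centroidal y-axis gives I_y = 5.113 in⁴.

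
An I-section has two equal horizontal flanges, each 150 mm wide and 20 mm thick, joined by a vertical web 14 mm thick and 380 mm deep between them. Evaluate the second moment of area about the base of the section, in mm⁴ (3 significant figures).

Split into non-overlapping primitives; take the origin at the lower-left of the bounding box.
Bottom flange: 150 × 20, A = 3 000 mm², y = 10 mm, Ī = 100 000 mm⁴.
Web: 14 × 380, A = 5 320 mm², y = 210 mm, Ī = 64 017 333 mm⁴.
Top flange: 150 × 20, A = 3 000 mm², y = 410 mm, Ī = 100 000 mm⁴.
Transfer each piece to a horizontal axis along the bottom face using Ī + A·d² with d = y − 0:
  bottom flange: d = 10 mm → contributes +400 000 mm⁴
  web: d = 210 mm → contributes +298 629 333 mm⁴
  top flange: d = 410 mm → contributes +504 400 000 mm⁴
Total I = 803 429 333 mm⁴.

I_base ≈ 8.03 × 10⁸ mm⁴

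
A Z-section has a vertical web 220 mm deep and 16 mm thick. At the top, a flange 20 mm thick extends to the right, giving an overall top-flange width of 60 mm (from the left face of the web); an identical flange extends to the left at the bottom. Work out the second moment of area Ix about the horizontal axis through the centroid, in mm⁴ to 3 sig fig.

Ix ≈ 3.19 × 10⁷ mm⁴

Treat the section as a set of non-overlapping primitives; coordinates are from the bounding-box lower-left.
Web: 16 × 220, A = 3 520 mm², y = 110 mm, Ī = 14 197 333 mm⁴.
Top flange (beyond web): 44 × 20, A = 880 mm², y = 210 mm, Ī = 29 333 mm⁴.
Bottom flange (beyond web): 44 × 20, A = 880 mm², y = 10 mm, Ī = 29 333 mm⁴.
Centroid: ȳ = ΣA·y / ΣA = 110 mm.
Transfer each piece to the horizontal axis through the centroid using Ī + A·d² with d = y − 110:
  web: d = 0 mm → contributes +14 197 333 mm⁴
  top flange (beyond web): d = 100 mm → contributes +8 829 333 mm⁴
  bottom flange (beyond web): d = -100 mm → contributes +8 829 333 mm⁴
Total I = 31 856 000 mm⁴.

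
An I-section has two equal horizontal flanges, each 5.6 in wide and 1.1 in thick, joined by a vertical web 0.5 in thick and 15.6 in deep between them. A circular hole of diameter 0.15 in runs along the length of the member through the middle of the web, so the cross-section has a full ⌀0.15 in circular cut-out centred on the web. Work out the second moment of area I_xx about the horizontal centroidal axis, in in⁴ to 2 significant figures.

I_xx ≈ 1000 in⁴

Decompose the section into non-overlapping parts with the origin at the bottom-left of its bounding rectangle.
Bottom flange: 5.6 × 1.1, A = 6.16 in², y = 0.55 in, Ī = 0.6211 in⁴.
Web: 0.5 × 15.6, A = 7.8 in², y = 8.9 in, Ī = 158.2 in⁴.
Top flange: 5.6 × 1.1, A = 6.16 in², y = 17.25 in, Ī = 0.6211 in⁴.
Hole (subtracted): ⌀0.15, A = 0.01767 in², y = 8.9 in, Ī = 0.00002485 in⁴.
By symmetry the centroid is at mid-height, ȳ = 8.9 in.
Transfer each piece to the horizontal centroidal axis using Ī + A·d² with d = y − 8.9:
  bottom flange: d = -8.35 in → contributes +430.1 in⁴
  web: d = 0 in → contributes +158.2 in⁴
  top flange: d = 8.35 in → contributes +430.1 in⁴
  hole: d = 0 in → contributes −0.00002485 in⁴
Total I = 1 018 in⁴.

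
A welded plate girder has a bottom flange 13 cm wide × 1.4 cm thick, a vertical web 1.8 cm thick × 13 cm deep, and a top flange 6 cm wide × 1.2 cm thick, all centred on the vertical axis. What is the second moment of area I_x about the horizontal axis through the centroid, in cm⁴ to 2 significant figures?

I_x ≈ 1500 cm⁴

Treat the section as a set of non-overlapping primitives; coordinates are from the bounding-box lower-left.
Bottom plate: 13 × 1.4, A = 18.2 cm², y = 0.7 cm, Ī = 2.973 cm⁴.
Web plate: 1.8 × 13, A = 23.4 cm², y = 7.9 cm, Ī = 329.6 cm⁴.
Top plate: 6 × 1.2, A = 7.2 cm², y = 15 cm, Ī = 0.864 cm⁴.
Centroid: ȳ = ΣA·y / ΣA = 6.262 cm.
Transfer each piece to the horizontal axis through the centroid using Ī + A·d² with d = y − 6.262:
  bottom plate: d = -5.562 cm → contributes +566.1 cm⁴
  web plate: d = 1.638 cm → contributes +392.3 cm⁴
  top plate: d = 8.738 cm → contributes +550.6 cm⁴
Total I = 1 509 cm⁴.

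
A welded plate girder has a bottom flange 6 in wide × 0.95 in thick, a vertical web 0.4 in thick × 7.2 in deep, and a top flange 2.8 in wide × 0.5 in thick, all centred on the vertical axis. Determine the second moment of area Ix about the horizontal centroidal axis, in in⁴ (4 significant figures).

Decompose the section into non-overlapping parts with the origin at the bottom-left of its bounding rectangle.
Bottom plate: 6 × 0.95, A = 5.7 in², y = 0.475 in, Ī = 0.428688 in⁴.
Web plate: 0.4 × 7.2, A = 2.88 in², y = 4.55 in, Ī = 12.4416 in⁴.
Top plate: 2.8 × 0.5, A = 1.4 in², y = 8.4 in, Ī = 0.0291667 in⁴.
Centroid: ȳ = ΣA·y / ΣA = 2.76268 in.
Transfer each piece to the horizontal centroidal axis using Ī + A·d² with d = y − 2.76268:
  bottom plate: d = -2.28768 in → contributes +30.2594 in⁴
  web plate: d = 1.78732 in → contributes +21.6418 in⁴
  top plate: d = 5.63732 in → contributes +44.5204 in⁴
Total I = 96.4216 in⁴.

Ix ≈ 96.42 in⁴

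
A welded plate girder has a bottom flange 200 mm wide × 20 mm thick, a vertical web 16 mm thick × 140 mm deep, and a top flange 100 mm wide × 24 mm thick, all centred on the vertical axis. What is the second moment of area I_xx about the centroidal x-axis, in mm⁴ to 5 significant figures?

I_xx ≈ 4.3888 × 10⁷ mm⁴

Treat the section as a set of non-overlapping primitives; coordinates are from the bounding-box lower-left.
Bottom plate: 200 × 20, A = 4 000 mm², y = 10 mm, Ī = 133333.3 mm⁴.
Web plate: 16 × 140, A = 2 240 mm², y = 90 mm, Ī = 3 658 667 mm⁴.
Top plate: 100 × 24, A = 2 400 mm², y = 172 mm, Ī = 115 200 mm⁴.
Centroid: ȳ = ΣA·y / ΣA = 75.74074 mm.
Transfer each piece to the centroidal x-axis using Ī + A·d² with d = y − 75.74074:
  bottom plate: d = -65.74074 mm → contributes +17 420 713 mm⁴
  web plate: d = 14.25926 mm → contributes +4 114 118 mm⁴
  top plate: d = 96.25926 mm → contributes +22 353 228 mm⁴
Total I = 43 888 059 mm⁴.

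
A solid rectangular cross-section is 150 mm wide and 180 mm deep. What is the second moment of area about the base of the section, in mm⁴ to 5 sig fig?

I_base ≈ 2.9160 × 10⁸ mm⁴

The section: 150 × 180, A = 27 000 mm², y = 90 mm, Ī = 72 900 000 mm⁴.
Transfer it to the bottom edge using Ī + A·d² with d = y − 0:
  the section: d = 90 mm → contributes +291 600 000 mm⁴
Total I = 291 600 000 mm⁴.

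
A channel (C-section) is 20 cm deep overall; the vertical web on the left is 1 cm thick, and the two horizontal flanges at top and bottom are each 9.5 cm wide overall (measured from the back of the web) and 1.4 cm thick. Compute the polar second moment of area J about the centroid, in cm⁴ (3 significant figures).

Split into non-overlapping primitives; take the origin at the lower-left of the bounding box.
Web: 1 × 20, A = 20 cm², y = 10 cm, Ī = 666.67 cm⁴.
Top flange (beyond web): 8.5 × 1.4, A = 11.9 cm², y = 19.3 cm, Ī = 1.9437 cm⁴.
Bottom flange (beyond web): 8.5 × 1.4, A = 11.9 cm², y = 0.7 cm, Ī = 1.9437 cm⁴.
By symmetry the centroid is at mid-height, ȳ = 10 cm.
Transfer each piece to the centroidal x-axis using Ī + A·d² with d = y − 10:
  web: d = 0 cm → contributes +666.67 cm⁴
  top flange (beyond web): d = 9.3 cm → contributes +1031.2 cm⁴
  bottom flange (beyond web): d = -9.3 cm → contributes +1031.2 cm⁴
Total I = 2 729 cm⁴.
For the y-axis: x̄ = 3.0811 cm.
Repeating about the centroidal y-axis gives I_y = 390.16 cm⁴.
Polar second moment: J = I_x + I_y = 3119.2 cm⁴.

J ≈ 3120 cm⁴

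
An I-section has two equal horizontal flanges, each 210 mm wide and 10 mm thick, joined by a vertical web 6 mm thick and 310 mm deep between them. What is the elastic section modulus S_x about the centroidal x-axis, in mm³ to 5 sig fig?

Decompose the section into non-overlapping parts with the origin at the bottom-left of its bounding rectangle.
Bottom flange: 210 × 10, A = 2 100 mm², y = 5 mm, Ī = 17 500 mm⁴.
Web: 6 × 310, A = 1 860 mm², y = 165 mm, Ī = 14 895 500 mm⁴.
Top flange: 210 × 10, A = 2 100 mm², y = 325 mm, Ī = 17 500 mm⁴.
By symmetry the centroid is at mid-height, ȳ = 165 mm.
Transfer each piece to the centroidal x-axis using Ī + A·d² with d = y − 165:
  bottom flange: d = -160 mm → contributes +53 777 500 mm⁴
  web: d = 0 mm → contributes +14 895 500 mm⁴
  top flange: d = 160 mm → contributes +53 777 500 mm⁴
Total I = 122 450 500 mm⁴.
Extreme fibre distance c = 165 mm; S = I/c = 742124.2 mm³.

S_x ≈ 7.4212 × 10⁵ mm³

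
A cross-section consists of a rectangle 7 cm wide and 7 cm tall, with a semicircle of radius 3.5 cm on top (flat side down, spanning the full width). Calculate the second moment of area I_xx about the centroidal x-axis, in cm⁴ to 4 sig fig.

I_xx ≈ 560.0 cm⁴

Treat the section as a set of non-overlapping primitives; coordinates are from the bounding-box lower-left.
Rectangular body: 7 × 7, A = 49 cm², y = 3.5 cm, Ī = 200.083 cm⁴.
Semicircular cap: semicircle r = 3.5, A = 19.2423 cm², y = 8.48545 cm, Ī = 16.4704 cm⁴.
Centroid: ȳ = ΣA·y / ΣA = 4.90575 cm.
Transfer each piece to the centroidal x-axis using Ī + A·d² with d = y − 4.90575:
  rectangular body: d = -1.40575 cm → contributes +296.913 cm⁴
  semicircular cap: d = 3.5797 cm → contributes +263.046 cm⁴
Total I = 559.959 cm⁴.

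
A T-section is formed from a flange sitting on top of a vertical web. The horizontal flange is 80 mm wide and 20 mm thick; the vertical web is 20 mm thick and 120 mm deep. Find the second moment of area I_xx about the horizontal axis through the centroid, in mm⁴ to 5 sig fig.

I_xx ≈ 7.6373 × 10⁶ mm⁴

Decompose the section into non-overlapping parts with the origin at the bottom-left of its bounding rectangle.
Flange: 80 × 20, A = 1 600 mm², y = 130 mm, Ī = 53333.33 mm⁴.
Web: 20 × 120, A = 2 400 mm², y = 60 mm, Ī = 2 880 000 mm⁴.
Centroid: ȳ = ΣA·y / ΣA = 88 mm.
Transfer each piece to the horizontal axis through the centroid using Ī + A·d² with d = y − 88:
  flange: d = 42 mm → contributes +2 875 733 mm⁴
  web: d = -28 mm → contributes +4 761 600 mm⁴
Total I = 7 637 333 mm⁴.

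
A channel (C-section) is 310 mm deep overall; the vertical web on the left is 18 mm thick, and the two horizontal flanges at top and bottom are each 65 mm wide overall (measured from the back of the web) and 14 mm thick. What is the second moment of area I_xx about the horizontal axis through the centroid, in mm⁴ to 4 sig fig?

I_xx ≈ 7.353 × 10⁷ mm⁴

Decompose the section into non-overlapping parts with the origin at the bottom-left of its bounding rectangle.
Web: 18 × 310, A = 5 580 mm², y = 155 mm, Ī = 44 686 500 mm⁴.
Top flange (beyond web): 47 × 14, A = 658 mm², y = 303 mm, Ī = 10747.3 mm⁴.
Bottom flange (beyond web): 47 × 14, A = 658 mm², y = 7 mm, Ī = 10747.3 mm⁴.
By symmetry the centroid is at mid-height, ȳ = 155 mm.
Transfer each piece to the horizontal axis through the centroid using Ī + A·d² with d = y − 155:
  web: d = 0 mm → contributes +44 686 500 mm⁴
  top flange (beyond web): d = 148 mm → contributes +14 423 579 mm⁴
  bottom flange (beyond web): d = -148 mm → contributes +14 423 579 mm⁴
Total I = 73 533 659 mm⁴.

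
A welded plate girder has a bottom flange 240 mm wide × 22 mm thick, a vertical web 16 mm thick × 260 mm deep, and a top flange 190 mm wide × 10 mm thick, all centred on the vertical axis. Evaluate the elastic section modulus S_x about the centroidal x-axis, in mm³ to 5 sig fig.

S_x ≈ 7.7726 × 10⁵ mm³

Break the section into simple shapes (no overlaps), measuring from the bottom-left corner of the bounding box.
Bottom plate: 240 × 22, A = 5 280 mm², y = 11 mm, Ī = 212 960 mm⁴.
Web plate: 16 × 260, A = 4 160 mm², y = 152 mm, Ī = 23 434 667 mm⁴.
Top plate: 190 × 10, A = 1 900 mm², y = 287 mm, Ī = 15833.33 mm⁴.
Centroid: ȳ = ΣA·y / ΣA = 108.9683 mm.
Transfer each piece to the centroidal x-axis using Ī + A·d² with d = y − 108.9683:
  bottom plate: d = -97.96825 mm → contributes +50 889 232 mm⁴
  web plate: d = 43.03175 mm → contributes +31 137 868 mm⁴
  top plate: d = 178.0317 mm → contributes +60 236 908 mm⁴
Total I = 142 264 009 mm⁴.
Extreme fibre distance c = 183.0317 mm; S = I/c = 777264.1 mm³.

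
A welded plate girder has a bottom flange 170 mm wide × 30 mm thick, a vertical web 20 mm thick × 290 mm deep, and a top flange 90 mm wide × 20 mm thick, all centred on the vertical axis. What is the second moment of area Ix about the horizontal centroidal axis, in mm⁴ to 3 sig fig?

Treat the section as a set of non-overlapping primitives; coordinates are from the bounding-box lower-left.
Bottom plate: 170 × 30, A = 5 100 mm², y = 15 mm, Ī = 382 500 mm⁴.
Web plate: 20 × 290, A = 5 800 mm², y = 175 mm, Ī = 40 648 333 mm⁴.
Top plate: 90 × 20, A = 1 800 mm², y = 330 mm, Ī = 60 000 mm⁴.
Centroid: ȳ = ΣA·y / ΣA = 132.72 mm.
Transfer each piece to the horizontal centroidal axis using Ī + A·d² with d = y − 132.72:
  bottom plate: d = -117.72 mm → contributes +71 054 132 mm⁴
  web plate: d = 42.283 mm → contributes +51 018 103 mm⁴
  top plate: d = 197.28 mm → contributes +70 117 378 mm⁴
Total I = 192 189 613 mm⁴.

Ix ≈ 1.92 × 10⁸ mm⁴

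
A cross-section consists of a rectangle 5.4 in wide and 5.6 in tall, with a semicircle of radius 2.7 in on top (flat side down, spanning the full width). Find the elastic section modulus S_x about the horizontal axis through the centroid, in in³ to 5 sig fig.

S_x ≈ 48.500 in³

Break the section into simple shapes (no overlaps), measuring from the bottom-left corner of the bounding box.
Rectangular body: 5.4 × 5.6, A = 30.24 in², y = 2.8 in, Ī = 79.0272 in⁴.
Semicircular cap: semicircle r = 2.7, A = 11.45111 in², y = 6.745916 in, Ī = 5.832935 in⁴.
Centroid: ȳ = ΣA·y / ΣA = 3.883807 in.
Transfer each piece to the horizontal axis through the centroid using Ī + A·d² with d = y − 3.883807:
  rectangular body: d = -1.083807 in → contributes +114.5482 in⁴
  semicircular cap: d = 2.862109 in → contributes +99.63659 in⁴
Total I = 214.1848 in⁴.
Extreme fibre distance c = 4.416193 in; S = I/c = 48.49987 in³.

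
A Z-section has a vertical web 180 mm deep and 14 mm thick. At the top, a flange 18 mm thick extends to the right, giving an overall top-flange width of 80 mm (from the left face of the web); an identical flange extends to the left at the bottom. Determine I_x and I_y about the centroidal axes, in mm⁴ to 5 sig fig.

I_x ≈ 2.2457 × 10⁷ mm⁴, I_y ≈ 4.7052 × 10⁶ mm⁴

Split into non-overlapping primitives; take the origin at the lower-left of the bounding box.
Web: 14 × 180, A = 2 520 mm², y = 90 mm, Ī = 6 804 000 mm⁴.
Top flange (beyond web): 66 × 18, A = 1 188 mm², y = 171 mm, Ī = 32 076 mm⁴.
Bottom flange (beyond web): 66 × 18, A = 1 188 mm², y = 9 mm, Ī = 32 076 mm⁴.
Centroid: ȳ = ΣA·y / ΣA = 90 mm.
Transfer each piece to the centroidal x-axis using Ī + A·d² with d = y − 90:
  web: d = 0 mm → contributes +6 804 000 mm⁴
  top flange (beyond web): d = 81 mm → contributes +7 826 544 mm⁴
  bottom flange (beyond web): d = -81 mm → contributes +7 826 544 mm⁴
Total I = 22 457 088 mm⁴.
For the y-axis: x̄ = 73 mm.
Repeating about the centroidal y-axis gives I_y = 4 705 248 mm⁴.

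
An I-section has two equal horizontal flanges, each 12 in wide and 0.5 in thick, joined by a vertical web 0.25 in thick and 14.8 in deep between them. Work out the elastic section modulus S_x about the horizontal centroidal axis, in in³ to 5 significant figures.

S_x ≈ 97.476 in³

Break the section into simple shapes (no overlaps), measuring from the bottom-left corner of the bounding box.
Bottom flange: 12 × 0.5, A = 6 in², y = 0.25 in, Ī = 0.125 in⁴.
Web: 0.25 × 14.8, A = 3.7 in², y = 7.9 in, Ī = 67.53733 in⁴.
Top flange: 12 × 0.5, A = 6 in², y = 15.55 in, Ī = 0.125 in⁴.
By symmetry the centroid is at mid-height, ȳ = 7.9 in.
Transfer each piece to the horizontal centroidal axis using Ī + A·d² with d = y − 7.9:
  bottom flange: d = -7.65 in → contributes +351.26 in⁴
  web: d = 0 in → contributes +67.53733 in⁴
  top flange: d = 7.65 in → contributes +351.26 in⁴
Total I = 770.0573 in⁴.
Extreme fibre distance c = 7.9 in; S = I/c = 97.47561 in³.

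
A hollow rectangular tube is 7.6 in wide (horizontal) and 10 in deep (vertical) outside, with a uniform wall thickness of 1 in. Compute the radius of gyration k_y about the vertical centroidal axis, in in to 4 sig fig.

Treat the section as a set of non-overlapping primitives; coordinates are from the bounding-box lower-left.
Outer rectangle: 7.6 × 10, A = 76 in², x = 3.8 in, Ī = 365.813 in⁴.
Inner void (subtracted): 5.6 × 8, A = 44.8 in², x = 3.8 in, Ī = 117.077 in⁴.
By symmetry the centroid is at mid-width, x̄ = 3.8 in.
All pieces are centred on the vertical centroidal axis, so I = ΣĪ (holes subtracted) = 248.736 in⁴.
Radius of gyration: k = √(I/A) = √(248.736 / 31.2) = 2.82353 in.

k_y ≈ 2.824 in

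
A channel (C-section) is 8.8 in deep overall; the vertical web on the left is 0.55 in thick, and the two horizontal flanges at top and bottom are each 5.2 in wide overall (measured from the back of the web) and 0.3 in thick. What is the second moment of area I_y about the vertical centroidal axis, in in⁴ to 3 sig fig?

Split into non-overlapping primitives; take the origin at the lower-left of the bounding box.
Web: 0.55 × 8.8, A = 4.84 in², x = 0.275 in, Ī = 0.12201 in⁴.
Top flange (beyond web): 4.65 × 0.3, A = 1.395 in², x = 2.875 in, Ī = 2.5136 in⁴.
Bottom flange (beyond web): 4.65 × 0.3, A = 1.395 in², x = 2.875 in, Ī = 2.5136 in⁴.
Centroid: x̄ = ΣA·x / ΣA = 1.2257 in.
Transfer each piece to the vertical centroidal axis using Ī + A·d² with d = x − 1.2257:
  web: d = -0.95072 in → contributes +4.4967 in⁴
  top flange (beyond web): d = 1.6493 in → contributes +6.3082 in⁴
  bottom flange (beyond web): d = 1.6493 in → contributes +6.3082 in⁴
Total I = 17.113 in⁴.

I_y ≈ 17.1 in⁴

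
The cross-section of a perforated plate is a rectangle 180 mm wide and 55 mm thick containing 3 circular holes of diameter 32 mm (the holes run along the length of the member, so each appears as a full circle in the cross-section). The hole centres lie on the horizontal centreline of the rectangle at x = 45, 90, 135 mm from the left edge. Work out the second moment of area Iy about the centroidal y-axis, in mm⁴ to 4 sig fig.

Iy ≈ 2.332 × 10⁷ mm⁴

Decompose the section into non-overlapping parts with the origin at the bottom-left of its bounding rectangle.
Plate: 180 × 55, A = 9 900 mm², x = 90 mm, Ī = 26 730 000 mm⁴.
Hole 1 (subtracted): ⌀32, A = 804.248 mm², x = 45 mm, Ī = 51471.9 mm⁴.
Hole 2 (subtracted): ⌀32, A = 804.248 mm², x = 90 mm, Ī = 51471.9 mm⁴.
Hole 3 (subtracted): ⌀32, A = 804.248 mm², x = 135 mm, Ī = 51471.9 mm⁴.
By symmetry the centroid is at mid-width, x̄ = 90 mm.
Transfer each piece to the centroidal y-axis using Ī + A·d² with d = x − 90:
  plate: d = 0 mm → contributes +26 730 000 mm⁴
  hole 1: d = -45 mm → contributes −1 680 073 mm⁴
  hole 2: d = 0 mm → contributes −51471.9 mm⁴
  hole 3: d = 45 mm → contributes −1 680 073 mm⁴
Total I = 23 318 381 mm⁴.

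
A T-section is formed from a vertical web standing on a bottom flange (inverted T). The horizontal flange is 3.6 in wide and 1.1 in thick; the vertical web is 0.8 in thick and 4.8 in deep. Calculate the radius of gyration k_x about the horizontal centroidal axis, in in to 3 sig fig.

k_x ≈ 1.78 in

Break the section into simple shapes (no overlaps), measuring from the bottom-left corner of the bounding box.
Flange: 3.6 × 1.1, A = 3.96 in², y = 0.55 in, Ī = 0.3993 in⁴.
Web: 0.8 × 4.8, A = 3.84 in², y = 3.5 in, Ī = 7.3728 in⁴.
Centroid: ȳ = ΣA·y / ΣA = 2.0023 in.
Transfer each piece to the horizontal centroidal axis using Ī + A·d² with d = y − 2.0023:
  flange: d = -1.4523 in → contributes +8.7517 in⁴
  web: d = 1.4977 in → contributes +15.986 in⁴
Total I = 24.738 in⁴.
Radius of gyration: k = √(I/A) = √(24.738 / 7.8) = 1.7809 in.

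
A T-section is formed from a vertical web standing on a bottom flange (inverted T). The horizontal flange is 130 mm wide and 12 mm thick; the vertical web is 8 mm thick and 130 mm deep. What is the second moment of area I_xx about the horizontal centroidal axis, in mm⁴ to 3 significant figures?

Decompose the section into non-overlapping parts with the origin at the bottom-left of its bounding rectangle.
Flange: 130 × 12, A = 1 560 mm², y = 6 mm, Ī = 18 720 mm⁴.
Web: 8 × 130, A = 1 040 mm², y = 77 mm, Ī = 1 464 667 mm⁴.
Centroid: ȳ = ΣA·y / ΣA = 34.4 mm.
Transfer each piece to the horizontal centroidal axis using Ī + A·d² with d = y − 34.4:
  flange: d = -28.4 mm → contributes +1 276 954 mm⁴
  web: d = 42.6 mm → contributes +3 352 017 mm⁴
Total I = 4 628 971 mm⁴.

I_xx ≈ 4.63 × 10⁶ mm⁴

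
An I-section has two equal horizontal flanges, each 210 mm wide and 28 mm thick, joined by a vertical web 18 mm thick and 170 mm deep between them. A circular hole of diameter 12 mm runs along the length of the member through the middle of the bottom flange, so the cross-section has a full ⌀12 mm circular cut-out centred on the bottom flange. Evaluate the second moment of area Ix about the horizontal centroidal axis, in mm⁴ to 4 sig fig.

Ix ≈ 1.223 × 10⁸ mm⁴

Decompose the section into non-overlapping parts with the origin at the bottom-left of its bounding rectangle.
Bottom flange: 210 × 28, A = 5 880 mm², y = 14 mm, Ī = 384 160 mm⁴.
Web: 18 × 170, A = 3 060 mm², y = 113 mm, Ī = 7 369 500 mm⁴.
Top flange: 210 × 28, A = 5 880 mm², y = 212 mm, Ī = 384 160 mm⁴.
Hole (subtracted): ⌀12, A = 113.097 mm², y = 14 mm, Ī = 1017.88 mm⁴.
Centroid: ȳ = ΣA·y / ΣA = 113.761 mm.
Transfer each piece to the horizontal centroidal axis using Ī + A·d² with d = y − 113.761:
  bottom flange: d = -99.7613 mm → contributes +58 903 805 mm⁴
  web: d = -0.761318 mm → contributes +7 371 274 mm⁴
  top flange: d = 98.2387 mm → contributes +57 131 091 mm⁴
  hole: d = -99.7613 mm → contributes −1 126 599 mm⁴
Total I = 122 279 571 mm⁴.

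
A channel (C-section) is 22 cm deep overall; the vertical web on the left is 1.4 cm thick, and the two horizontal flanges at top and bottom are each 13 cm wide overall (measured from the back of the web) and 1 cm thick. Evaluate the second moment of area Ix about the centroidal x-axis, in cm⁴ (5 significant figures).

Treat the section as a set of non-overlapping primitives; coordinates are from the bounding-box lower-left.
Web: 1.4 × 22, A = 30.8 cm², y = 11 cm, Ī = 1242.267 cm⁴.
Top flange (beyond web): 11.6 × 1, A = 11.6 cm², y = 21.5 cm, Ī = 0.9666667 cm⁴.
Bottom flange (beyond web): 11.6 × 1, A = 11.6 cm², y = 0.5 cm, Ī = 0.9666667 cm⁴.
By symmetry the centroid is at mid-height, ȳ = 11 cm.
Transfer each piece to the centroidal x-axis using Ī + A·d² with d = y − 11:
  web: d = 0 cm → contributes +1242.267 cm⁴
  top flange (beyond web): d = 10.5 cm → contributes +1279.867 cm⁴
  bottom flange (beyond web): d = -10.5 cm → contributes +1279.867 cm⁴
Total I = 3 802 cm⁴.

Ix ≈ 3802.0 cm⁴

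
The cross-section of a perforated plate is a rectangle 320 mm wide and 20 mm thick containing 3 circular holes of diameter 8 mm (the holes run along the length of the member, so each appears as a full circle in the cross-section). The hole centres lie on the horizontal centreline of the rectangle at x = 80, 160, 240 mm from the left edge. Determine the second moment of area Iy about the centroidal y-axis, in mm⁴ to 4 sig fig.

Treat the section as a set of non-overlapping primitives; coordinates are from the bounding-box lower-left.
Plate: 320 × 20, A = 6 400 mm², x = 160 mm, Ī = 54 613 333 mm⁴.
Hole 1 (subtracted): ⌀8, A = 50.2655 mm², x = 80 mm, Ī = 201.062 mm⁴.
Hole 2 (subtracted): ⌀8, A = 50.2655 mm², x = 160 mm, Ī = 201.062 mm⁴.
Hole 3 (subtracted): ⌀8, A = 50.2655 mm², x = 240 mm, Ī = 201.062 mm⁴.
By symmetry the centroid is at mid-width, x̄ = 160 mm.
Transfer each piece to the centroidal y-axis using Ī + A·d² with d = x − 160:
  plate: d = 0 mm → contributes +54 613 333 mm⁴
  hole 1: d = -80 mm → contributes −321 900 mm⁴
  hole 2: d = 0 mm → contributes −201.062 mm⁴
  hole 3: d = 80 mm → contributes −321 900 mm⁴
Total I = 53 969 332 mm⁴.

Iy ≈ 5.397 × 10⁷ mm⁴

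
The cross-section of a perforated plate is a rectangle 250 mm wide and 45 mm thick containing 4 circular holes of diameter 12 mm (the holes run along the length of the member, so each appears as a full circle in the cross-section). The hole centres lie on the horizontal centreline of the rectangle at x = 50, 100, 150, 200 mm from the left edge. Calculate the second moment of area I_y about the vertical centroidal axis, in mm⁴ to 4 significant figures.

Decompose the section into non-overlapping parts with the origin at the bottom-left of its bounding rectangle.
Plate: 250 × 45, A = 11 250 mm², x = 125 mm, Ī = 58 593 750 mm⁴.
Hole 1 (subtracted): ⌀12, A = 113.097 mm², x = 50 mm, Ī = 1017.88 mm⁴.
Hole 2 (subtracted): ⌀12, A = 113.097 mm², x = 100 mm, Ī = 1017.88 mm⁴.
Hole 3 (subtracted): ⌀12, A = 113.097 mm², x = 150 mm, Ī = 1017.88 mm⁴.
Hole 4 (subtracted): ⌀12, A = 113.097 mm², x = 200 mm, Ī = 1017.88 mm⁴.
By symmetry the centroid is at mid-width, x̄ = 125 mm.
Transfer each piece to the vertical centroidal axis using Ī + A·d² with d = x − 125:
  plate: d = 0 mm → contributes +58 593 750 mm⁴
  hole 1: d = -75 mm → contributes −637 190 mm⁴
  hole 2: d = -25 mm → contributes −71703.7 mm⁴
  hole 3: d = 25 mm → contributes −71703.7 mm⁴
  hole 4: d = 75 mm → contributes −637 190 mm⁴
Total I = 57 175 962 mm⁴.

I_y ≈ 5.718 × 10⁷ mm⁴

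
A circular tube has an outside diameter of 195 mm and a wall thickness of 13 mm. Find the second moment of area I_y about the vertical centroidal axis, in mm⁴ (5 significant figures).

Break the section into simple shapes (no overlaps), measuring from the bottom-left corner of the bounding box.
Outer circle: ⌀195, A = 29864.77 mm², x = 97.5 mm, Ī = 70 975 481 mm⁴.
Bore (subtracted): ⌀169, A = 22431.76 mm², x = 97.5 mm, Ī = 40 042 088 mm⁴.
By symmetry the centroid is at mid-width, x̄ = 97.5 mm.
All pieces are centred on the vertical centroidal axis, so I = ΣĪ (holes subtracted) = 30 933 393 mm⁴.

I_y ≈ 3.0933 × 10⁷ mm⁴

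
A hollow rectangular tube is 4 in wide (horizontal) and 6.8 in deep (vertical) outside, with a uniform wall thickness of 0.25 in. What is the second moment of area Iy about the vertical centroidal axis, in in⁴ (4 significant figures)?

Iy ≈ 13.76 in⁴

Break the section into simple shapes (no overlaps), measuring from the bottom-left corner of the bounding box.
Outer rectangle: 4 × 6.8, A = 27.2 in², x = 2 in, Ī = 36.2667 in⁴.
Inner void (subtracted): 3.5 × 6.3, A = 22.05 in², x = 2 in, Ī = 22.5094 in⁴.
By symmetry the centroid is at mid-width, x̄ = 2 in.
All pieces are centred on the vertical centroidal axis, so I = ΣĪ (holes subtracted) = 13.7573 in⁴.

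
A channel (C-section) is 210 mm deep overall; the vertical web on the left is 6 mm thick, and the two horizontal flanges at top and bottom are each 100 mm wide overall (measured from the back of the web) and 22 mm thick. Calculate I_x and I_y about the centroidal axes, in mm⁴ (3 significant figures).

I_x ≈ 4.13 × 10⁷ mm⁴, I_y ≈ 5.46 × 10⁶ mm⁴

Break the section into simple shapes (no overlaps), measuring from the bottom-left corner of the bounding box.
Web: 6 × 210, A = 1 260 mm², y = 105 mm, Ī = 4 630 500 mm⁴.
Top flange (beyond web): 94 × 22, A = 2 068 mm², y = 199 mm, Ī = 83 409 mm⁴.
Bottom flange (beyond web): 94 × 22, A = 2 068 mm², y = 11 mm, Ī = 83 409 mm⁴.
By symmetry the centroid is at mid-height, ȳ = 105 mm.
Transfer each piece to the centroidal x-axis using Ī + A·d² with d = y − 105:
  web: d = 0 mm → contributes +4 630 500 mm⁴
  top flange (beyond web): d = 94 mm → contributes +18 356 257 mm⁴
  bottom flange (beyond web): d = -94 mm → contributes +18 356 257 mm⁴
Total I = 41 343 015 mm⁴.
For the y-axis: x̄ = 41.325 mm.
Repeating about the centroidal y-axis gives I_y = 5 463 710 mm⁴.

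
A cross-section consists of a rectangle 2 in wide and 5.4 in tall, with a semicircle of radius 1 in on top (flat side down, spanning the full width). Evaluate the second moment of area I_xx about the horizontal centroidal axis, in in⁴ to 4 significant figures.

Treat the section as a set of non-overlapping primitives; coordinates are from the bounding-box lower-left.
Rectangular body: 2 × 5.4, A = 10.8 in², y = 2.7 in, Ī = 26.244 in⁴.
Semicircular cap: semicircle r = 1, A = 1.5708 in², y = 5.82441 in, Ī = 0.109757 in⁴.
Centroid: ȳ = ΣA·y / ΣA = 3.09673 in.
Transfer each piece to the horizontal centroidal axis using Ī + A·d² with d = y − 3.09673:
  rectangular body: d = -0.396726 in → contributes +27.9438 in⁴
  semicircular cap: d = 2.72769 in → contributes +11.7969 in⁴
Total I = 39.7407 in⁴.

I_xx ≈ 39.74 in⁴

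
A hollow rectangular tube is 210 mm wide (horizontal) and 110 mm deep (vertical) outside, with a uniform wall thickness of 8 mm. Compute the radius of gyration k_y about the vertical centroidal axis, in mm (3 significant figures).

k_y ≈ 75.5 mm

Split into non-overlapping primitives; take the origin at the lower-left of the bounding box.
Outer rectangle: 210 × 110, A = 23 100 mm², x = 105 mm, Ī = 84 892 500 mm⁴.
Inner void (subtracted): 194 × 94, A = 18 236 mm², x = 105 mm, Ī = 57 194 175 mm⁴.
By symmetry the centroid is at mid-width, x̄ = 105 mm.
All pieces are centred on the vertical centroidal axis, so I = ΣĪ (holes subtracted) = 27 698 325 mm⁴.
Radius of gyration: k = √(I/A) = √(27 698 325 / 4 864) = 75.462 mm.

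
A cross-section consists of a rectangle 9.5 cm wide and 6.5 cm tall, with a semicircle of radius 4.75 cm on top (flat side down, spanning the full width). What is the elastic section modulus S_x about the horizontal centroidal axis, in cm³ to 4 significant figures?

S_x ≈ 147.7 cm³

Break the section into simple shapes (no overlaps), measuring from the bottom-left corner of the bounding box.
Rectangular body: 9.5 × 6.5, A = 61.75 cm², y = 3.25 cm, Ī = 217.411 cm⁴.
Semicircular cap: semicircle r = 4.75, A = 35.4411 cm², y = 8.51596 cm, Ī = 55.8736 cm⁴.
Centroid: ȳ = ΣA·y / ΣA = 5.17025 cm.
Transfer each piece to the horizontal centroidal axis using Ī + A·d² with d = y − 5.17025:
  rectangular body: d = -1.92025 cm → contributes +445.107 cm⁴
  semicircular cap: d = 3.34571 cm → contributes +452.593 cm⁴
Total I = 897.7 cm⁴.
Extreme fibre distance c = 6.07975 cm; S = I/c = 147.654 cm³.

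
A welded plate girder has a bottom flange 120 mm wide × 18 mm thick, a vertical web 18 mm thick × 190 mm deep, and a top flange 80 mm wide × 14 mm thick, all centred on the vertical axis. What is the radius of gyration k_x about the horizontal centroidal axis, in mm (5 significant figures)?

k_x ≈ 80.633 mm

Treat the section as a set of non-overlapping primitives; coordinates are from the bounding-box lower-left.
Bottom plate: 120 × 18, A = 2 160 mm², y = 9 mm, Ī = 58 320 mm⁴.
Web plate: 18 × 190, A = 3 420 mm², y = 113 mm, Ī = 10 288 500 mm⁴.
Top plate: 80 × 14, A = 1 120 mm², y = 215 mm, Ī = 18293.33 mm⁴.
Centroid: ȳ = ΣA·y / ΣA = 96.52239 mm.
Transfer each piece to the horizontal centroidal axis using Ī + A·d² with d = y − 96.52239:
  bottom plate: d = -87.52239 mm → contributes +16 604 284 mm⁴
  web plate: d = 16.47761 mm → contributes +11 217 070 mm⁴
  top plate: d = 118.4776 mm → contributes +15 739 671 mm⁴
Total I = 43 561 025 mm⁴.
Radius of gyration: k = √(I/A) = √(43 561 025 / 6 700) = 80.63278 mm.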